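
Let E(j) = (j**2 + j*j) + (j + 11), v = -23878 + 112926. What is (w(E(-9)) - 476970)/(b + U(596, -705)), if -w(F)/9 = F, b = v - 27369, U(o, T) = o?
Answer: -478446/62275 ≈ -7.6828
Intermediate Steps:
v = 89048
E(j) = 11 + j + 2*j**2 (E(j) = (j**2 + j**2) + (11 + j) = 2*j**2 + (11 + j) = 11 + j + 2*j**2)
b = 61679 (b = 89048 - 27369 = 61679)
w(F) = -9*F
(w(E(-9)) - 476970)/(b + U(596, -705)) = (-9*(11 - 9 + 2*(-9)**2) - 476970)/(61679 + 596) = (-9*(11 - 9 + 2*81) - 476970)/62275 = (-9*(11 - 9 + 162) - 476970)*(1/62275) = (-9*164 - 476970)*(1/62275) = (-1476 - 476970)*(1/62275) = -478446*1/62275 = -478446/62275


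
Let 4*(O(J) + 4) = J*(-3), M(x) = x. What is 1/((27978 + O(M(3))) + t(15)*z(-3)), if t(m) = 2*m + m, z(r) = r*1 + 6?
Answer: 4/112427 ≈ 3.5579e-5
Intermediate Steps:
z(r) = 6 + r (z(r) = r + 6 = 6 + r)
t(m) = 3*m
O(J) = -4 - 3*J/4 (O(J) = -4 + (J*(-3))/4 = -4 + (-3*J)/4 = -4 - 3*J/4)
1/((27978 + O(M(3))) + t(15)*z(-3)) = 1/((27978 + (-4 - ¾*3)) + (3*15)*(6 - 3)) = 1/((27978 + (-4 - 9/4)) + 45*3) = 1/((27978 - 25/4) + 135) = 1/(111887/4 + 135) = 1/(112427/4) = 4/112427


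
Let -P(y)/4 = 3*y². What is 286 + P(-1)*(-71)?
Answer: 1138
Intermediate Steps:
P(y) = -12*y²
286 + P(-1)*(-71) = 286 - 12*(-1)²*(-71) = 286 - 12*1*(-71) = 286 - 12*(-71) = 286 + 852 = 1138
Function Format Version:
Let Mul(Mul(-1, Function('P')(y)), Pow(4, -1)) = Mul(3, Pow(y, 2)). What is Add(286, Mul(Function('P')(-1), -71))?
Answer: 1138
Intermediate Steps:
Function('P')(y) = Mul(-12, Pow(y, 2)) (Function('P')(y) = Mul(-4, Mul(3, Pow(y, 2))) = Mul(-12, Pow(y, 2)))
Add(286, Mul(Function('P')(-1), -71)) = Add(286, Mul(Mul(-12, Pow(-1, 2)), -71)) = Add(286, Mul(Mul(-12, 1), -71)) = Add(286, Mul(-12, -71)) = Add(286, 852) = 1138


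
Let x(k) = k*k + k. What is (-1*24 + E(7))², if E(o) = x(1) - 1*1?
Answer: 529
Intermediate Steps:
x(k) = k + k² (x(k) = k² + k = k + k²)
E(o) = 1 (E(o) = 1*(1 + 1) - 1*1 = 1*2 - 1 = 2 - 1 = 1)
(-1*24 + E(7))² = (-1*24 + 1)² = (-24 + 1)² = (-23)² = 529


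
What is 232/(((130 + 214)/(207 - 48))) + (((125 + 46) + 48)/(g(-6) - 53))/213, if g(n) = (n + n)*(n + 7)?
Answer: 21276626/198445 ≈ 107.22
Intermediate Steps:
g(n) = 2*n*(7 + n) (g(n) = (2*n)*(7 + n) = 2*n*(7 + n))
232/(((130 + 214)/(207 - 48))) + (((125 + 46) + 48)/(g(-6) - 53))/213 = 232/(((130 + 214)/(207 - 48))) + (((125 + 46) + 48)/(2*(-6)*(7 - 6) - 53))/213 = 232/((344/159)) + ((171 + 48)/(2*(-6)*1 - 53))*(1/213) = 232/((344*(1/159))) + (219/(-12 - 53))*(1/213) = 232/(344/159) + (219/(-65))*(1/213) = 232*(159/344) + (219*(-1/65))*(1/213) = 4611/43 - 219/65*1/213 = 4611/43 - 73/4615 = 21276626/198445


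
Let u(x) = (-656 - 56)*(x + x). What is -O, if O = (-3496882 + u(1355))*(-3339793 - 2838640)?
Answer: -33526661188066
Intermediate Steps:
u(x) = -1424*x
O = 33526661188066 (O = (-3496882 - 1424*1355)*(-3339793 - 2838640) = (-3496882 - 1929520)*(-6178433) = -5426402*(-6178433) = 33526661188066)
-O = -1*33526661188066 = -33526661188066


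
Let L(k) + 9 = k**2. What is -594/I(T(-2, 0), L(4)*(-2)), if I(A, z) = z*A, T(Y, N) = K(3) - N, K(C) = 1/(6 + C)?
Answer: 2673/7 ≈ 381.86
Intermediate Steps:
L(k) = -9 + k**2
T(Y, N) = 1/9 - N (T(Y, N) = 1/(6 + 3) - N = 1/9 - N)
I(A, z) = A*z
-594/I(T(-2, 0), L(4)*(-2)) = -594*(-1/(2*(-9 + 4**2)*(1/9 - 1*0))) = -594*(-1/(2*(-9 + 16)*(1/9 + 0))) = -594/((7*(-2))/9) = -594/((1/9)*(-14)) = -594/(-14/9) = -594*(-9/14) = 2673/7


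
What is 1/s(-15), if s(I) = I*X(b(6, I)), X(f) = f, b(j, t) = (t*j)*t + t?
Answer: -1/20025 ≈ -4.9938e-5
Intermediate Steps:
b(j, t) = t + j*t² (b(j, t) = (j*t)*t + t = j*t² + t = t + j*t²)
s(I) = I²*(1 + 6*I) (s(I) = I*(I*(1 + 6*I)) = I²*(1 + 6*I))
1/s(-15) = 1/((-15)²*(1 + 6*(-15))) = 1/(225*(1 - 90)) = 1/(225*(-89)) = 1/(-20025) = -1/20025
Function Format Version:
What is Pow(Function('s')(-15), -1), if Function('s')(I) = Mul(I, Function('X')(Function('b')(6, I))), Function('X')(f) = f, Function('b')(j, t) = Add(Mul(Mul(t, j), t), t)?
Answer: Rational(-1, 20025) ≈ -4.9938e-5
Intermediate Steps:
Function('b')(j, t) = Add(t, Mul(j, Pow(t, 2))) (Function('b')(j, t) = Add(Mul(Mul(j, t), t), t) = Add(Mul(j, Pow(t, 2)), t) = Add(t, Mul(j, Pow(t, 2))))
Function('s')(I) = Mul(Pow(I, 2), Add(1, Mul(6, I))) (Function('s')(I) = Mul(I, Mul(I, Add(1, Mul(6, I)))) = Mul(Pow(I, 2), Add(1, Mul(6, I))))
Pow(Function('s')(-15), -1) = Pow(Mul(Pow(-15, 2), Add(1, Mul(6, -15))), -1) = Pow(Mul(225, Add(1, -90)), -1) = Pow(Mul(225, -89), -1) = Pow(-20025, -1) = Rational(-1, 20025)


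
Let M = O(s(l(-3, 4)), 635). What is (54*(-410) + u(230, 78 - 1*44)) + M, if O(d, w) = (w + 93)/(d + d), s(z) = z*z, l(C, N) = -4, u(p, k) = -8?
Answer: -88501/4 ≈ -22125.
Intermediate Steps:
s(z) = z²
O(d, w) = (93 + w)/(2*d) (O(d, w) = (93 + w)/((2*d)) = (93 + w)*(1/(2*d)) = (93 + w)/(2*d))
M = 91/4 (M = (93 + 635)/(2*((-4)²)) = (½)*728/16 = (½)*(1/16)*728 = 91/4 ≈ 22.750)
(54*(-410) + u(230, 78 - 1*44)) + M = (54*(-410) - 8) + 91/4 = (-22140 - 8) + 91/4 = -22148 + 91/4 = -88501/4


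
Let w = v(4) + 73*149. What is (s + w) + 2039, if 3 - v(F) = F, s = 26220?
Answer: 39135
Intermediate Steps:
v(F) = 3 - F
w = 10876 (w = (3 - 1*4) + 73*149 = (3 - 4) + 10877 = -1 + 10877 = 10876)
(s + w) + 2039 = (26220 + 10876) + 2039 = 37096 + 2039 = 39135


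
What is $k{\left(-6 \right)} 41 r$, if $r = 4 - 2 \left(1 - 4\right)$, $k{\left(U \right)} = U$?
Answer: $-2460$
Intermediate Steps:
$r = 10$ ($r = 4 - -6 = 4 + 6 = 10$)
$k{\left(-6 \right)} 41 r = \left(-6\right) 41 \cdot 10 = \left(-246\right) 10 = -2460$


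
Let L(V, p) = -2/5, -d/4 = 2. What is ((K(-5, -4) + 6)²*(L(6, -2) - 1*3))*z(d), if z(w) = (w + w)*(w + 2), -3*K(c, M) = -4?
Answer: -263296/15 ≈ -17553.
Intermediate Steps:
d = -8 (d = -4*2 = -8)
L(V, p) = -⅖ (L(V, p) = -2*⅕ = -⅖)
K(c, M) = 4/3 (K(c, M) = -⅓*(-4) = 4/3)
z(w) = 2*w*(2 + w) (z(w) = (2*w)*(2 + w) = 2*w*(2 + w))
((K(-5, -4) + 6)²*(L(6, -2) - 1*3))*z(d) = ((4/3 + 6)²*(-⅖ - 1*3))*(2*(-8)*(2 - 8)) = ((22/3)²*(-⅖ - 3))*(2*(-8)*(-6)) = ((484/9)*(-17/5))*96 = -8228/45*96 = -263296/15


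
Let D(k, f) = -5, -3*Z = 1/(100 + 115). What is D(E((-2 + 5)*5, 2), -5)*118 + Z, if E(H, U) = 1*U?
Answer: -380551/645 ≈ -590.00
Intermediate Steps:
E(H, U) = U
Z = -1/645 (Z = -1/(3*(100 + 115)) = -1/3/215 = -1/3*1/215 = -1/645 ≈ -0.0015504)
D(E((-2 + 5)*5, 2), -5)*118 + Z = -5*118 - 1/645 = -590 - 1/645 = -380551/645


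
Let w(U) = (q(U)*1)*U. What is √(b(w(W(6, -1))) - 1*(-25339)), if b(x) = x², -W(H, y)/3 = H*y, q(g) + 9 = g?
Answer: √51583 ≈ 227.12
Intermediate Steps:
q(g) = -9 + g
W(H, y) = -3*H*y
w(U) = U*(-9 + U) (w(U) = ((-9 + U)*1)*U = (-9 + U)*U = U*(-9 + U))
√(b(w(W(6, -1))) - 1*(-25339)) = √(((-3*6*(-1))*(-9 - 3*6*(-1)))² - 1*(-25339)) = √((18*(-9 + 18))² + 25339) = √((18*9)² + 25339) = √(162² + 25339) = √(26244 + 25339) = √51583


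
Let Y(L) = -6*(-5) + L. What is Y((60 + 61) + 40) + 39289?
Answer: 39480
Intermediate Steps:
Y(L) = 30 + L
Y((60 + 61) + 40) + 39289 = (30 + ((60 + 61) + 40)) + 39289 = (30 + (121 + 40)) + 39289 = (30 + 161) + 39289 = 191 + 39289 = 39480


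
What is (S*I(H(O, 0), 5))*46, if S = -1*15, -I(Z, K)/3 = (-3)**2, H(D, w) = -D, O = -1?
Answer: 18630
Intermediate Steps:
I(Z, K) = -27 (I(Z, K) = -3*(-3)**2 = -3*9 = -27)
S = -15
(S*I(H(O, 0), 5))*46 = -15*(-27)*46 = 405*46 = 18630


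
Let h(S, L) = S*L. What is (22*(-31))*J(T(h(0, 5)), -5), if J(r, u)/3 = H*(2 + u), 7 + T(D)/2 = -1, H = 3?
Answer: 18414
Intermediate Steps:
h(S, L) = L*S
T(D) = -16 (T(D) = -14 + 2*(-1) = -14 - 2 = -16)
J(r, u) = 18 + 9*u (J(r, u) = 3*(3*(2 + u)) = 3*(6 + 3*u) = 18 + 9*u)
(22*(-31))*J(T(h(0, 5)), -5) = (22*(-31))*(18 + 9*(-5)) = -682*(18 - 45) = -682*(-27) = 18414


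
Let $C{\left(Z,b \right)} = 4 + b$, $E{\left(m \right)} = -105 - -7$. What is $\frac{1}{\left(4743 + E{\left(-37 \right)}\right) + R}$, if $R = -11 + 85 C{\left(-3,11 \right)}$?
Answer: $\frac{1}{5909} \approx 0.00016923$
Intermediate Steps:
$E{\left(m \right)} = -98$ ($E{\left(m \right)} = -105 + 7 = -98$)
$R = 1264$ ($R = -11 + 85 \left(4 + 11\right) = -11 + 85 \cdot 15 = -11 + 1275 = 1264$)
$\frac{1}{\left(4743 + E{\left(-37 \right)}\right) + R} = \frac{1}{\left(4743 - 98\right) + 1264} = \frac{1}{4645 + 1264} = \frac{1}{5909}$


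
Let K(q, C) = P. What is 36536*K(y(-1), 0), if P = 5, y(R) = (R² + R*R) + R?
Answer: 182680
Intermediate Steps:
y(R) = R + 2*R² (y(R) = (R² + R²) + R = 2*R² + R = R + 2*R²)
K(q, C) = 5
36536*K(y(-1), 0) = 36536*5 = 182680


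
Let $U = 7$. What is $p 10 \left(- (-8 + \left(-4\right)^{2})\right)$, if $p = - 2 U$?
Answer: $1120$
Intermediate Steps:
$p = -14$ ($p = \left(-2\right) 7 = -14$)
$p 10 \left(- (-8 + \left(-4\right)^{2})\right) = \left(-14\right) 10 \left(- (-8 + \left(-4\right)^{2})\right) = - 140 \left(- (-8 + 16)\right) = - 140 \left(\left(-1\right) 8\right) = \left(-140\right) \left(-8\right) = 1120$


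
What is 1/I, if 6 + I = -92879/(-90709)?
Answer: -90709/451375 ≈ -0.20096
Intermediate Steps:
I = -451375/90709 (I = -6 - 92879/(-90709) = -6 - 92879*(-1/90709) = -6 + 92879/90709 = -451375/90709 ≈ -4.9761)
1/I = 1/(-451375/90709) = -90709/451375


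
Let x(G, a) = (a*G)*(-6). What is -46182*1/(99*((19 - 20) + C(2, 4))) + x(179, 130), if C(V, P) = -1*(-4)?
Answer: -13837774/99 ≈ -1.3978e+5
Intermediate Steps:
C(V, P) = 4
x(G, a) = -6*G*a (x(G, a) = (G*a)*(-6) = -6*G*a)
-46182*1/(99*((19 - 20) + C(2, 4))) + x(179, 130) = -46182*1/(99*((19 - 20) + 4)) - 6*179*130 = -46182*1/(99*(-1 + 4)) - 139620 = -46182/(3*99) - 139620 = -46182/297 - 139620 = -46182*1/297 - 139620 = -15394/99 - 139620 = -13837774/99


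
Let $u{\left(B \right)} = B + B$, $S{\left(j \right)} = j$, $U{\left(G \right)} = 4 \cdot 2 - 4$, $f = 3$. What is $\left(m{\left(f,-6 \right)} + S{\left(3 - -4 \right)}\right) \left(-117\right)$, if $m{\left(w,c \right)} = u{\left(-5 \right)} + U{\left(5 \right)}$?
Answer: $-117$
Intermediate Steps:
$U{\left(G \right)} = 4$ ($U{\left(G \right)} = 8 - 4 = 4$)
$u{\left(B \right)} = 2 B$
$m{\left(w,c \right)} = -6$ ($m{\left(w,c \right)} = 2 \left(-5\right) + 4 = -10 + 4 = -6$)
$\left(m{\left(f,-6 \right)} + S{\left(3 - -4 \right)}\right) \left(-117\right) = \left(-6 + \left(3 - -4\right)\right) \left(-117\right) = \left(-6 + \left(3 + 4\right)\right) \left(-117\right) = \left(-6 + 7\right) \left(-117\right) = 1 \left(-117\right) = -117$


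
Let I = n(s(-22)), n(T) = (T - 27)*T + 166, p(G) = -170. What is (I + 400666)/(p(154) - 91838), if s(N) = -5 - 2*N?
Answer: -100325/23002 ≈ -4.3616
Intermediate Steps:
n(T) = 166 + T*(-27 + T) (n(T) = (-27 + T)*T + 166 = T*(-27 + T) + 166 = 166 + T*(-27 + T))
I = 634 (I = 166 + (-5 - 2*(-22))² - 27*(-5 - 2*(-22)) = 166 + (-5 + 44)² - 27*(-5 + 44) = 166 + 39² - 27*39 = 166 + 1521 - 1053 = 634)
(I + 400666)/(p(154) - 91838) = (634 + 400666)/(-170 - 91838) = 401300/(-92008) = 401300*(-1/92008) = -100325/23002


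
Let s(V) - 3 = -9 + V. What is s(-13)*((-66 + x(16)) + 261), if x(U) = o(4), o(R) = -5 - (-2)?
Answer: -3648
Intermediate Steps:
o(R) = -3 (o(R) = -5 - 1*(-2) = -5 + 2 = -3)
x(U) = -3
s(V) = -6 + V (s(V) = 3 + (-9 + V) = -6 + V)
s(-13)*((-66 + x(16)) + 261) = (-6 - 13)*((-66 - 3) + 261) = -19*(-69 + 261) = -19*192 = -3648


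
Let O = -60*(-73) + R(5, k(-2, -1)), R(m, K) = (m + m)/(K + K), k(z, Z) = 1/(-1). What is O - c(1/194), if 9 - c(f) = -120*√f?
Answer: 4366 - 60*√194/97 ≈ 4357.4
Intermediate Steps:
k(z, Z) = -1
R(m, K) = m/K (R(m, K) = (2*m)/((2*K)) = (2*m)*(1/(2*K)) = m/K)
c(f) = 9 + 120*√f (c(f) = 9 - (-120)*√f = 9 + 120*√f)
O = 4375 (O = -60*(-73) + 5/(-1) = 4380 + 5*(-1) = 4380 - 5 = 4375)
O - c(1/194) = 4375 - (9 + 120*√(1/194)) = 4375 - (9 + 120*(√194/194)) = 4375 - (9 + 60*√194/97) = 4375 + (-9 - 60*√194/97) = 4366 - 60*√194/97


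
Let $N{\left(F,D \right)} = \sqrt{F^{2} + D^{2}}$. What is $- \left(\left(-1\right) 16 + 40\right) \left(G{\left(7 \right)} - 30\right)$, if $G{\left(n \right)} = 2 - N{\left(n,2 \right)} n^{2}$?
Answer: $672 + 1176 \sqrt{53} \approx 9233.4$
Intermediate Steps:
$N{\left(F,D \right)} = \sqrt{D^{2} + F^{2}}$
$G{\left(n \right)} = 2 - n^{2} \sqrt{4 + n^{2}}$ ($G{\left(n \right)} = 2 - \sqrt{2^{2} + n^{2}} n^{2} = 2 - \sqrt{4 + n^{2}} n^{2} = 2 - n^{2} \sqrt{4 + n^{2}}$)
$- \left(\left(-1\right) 16 + 40\right) \left(G{\left(7 \right)} - 30\right) = - \left(\left(-1\right) 16 + 40\right) \left(\left(2 - 7^{2} \sqrt{4 + 7^{2}}\right) - 30\right) = - \left(-16 + 40\right) \left(\left(2 - 49 \sqrt{4 + 49}\right) - 30\right) = - 24 \left(\left(2 - 49 \sqrt{53}\right) - 30\right) = - 24 \left(-28 - 49 \sqrt{53}\right) = - (-672 - 1176 \sqrt{53}) = 672 + 1176 \sqrt{53}$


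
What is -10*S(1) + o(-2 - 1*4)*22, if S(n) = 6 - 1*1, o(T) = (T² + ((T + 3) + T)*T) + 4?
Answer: 2018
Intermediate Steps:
o(T) = 4 + T² + T*(3 + 2*T) (o(T) = (T² + ((3 + T) + T)*T) + 4 = (T² + (3 + 2*T)*T) + 4 = (T² + T*(3 + 2*T)) + 4 = 4 + T² + T*(3 + 2*T))
S(n) = 5 (S(n) = 6 - 1 = 5)
-10*S(1) + o(-2 - 1*4)*22 = -10*5 + (4 + 3*(-2 - 1*4) + 3*(-2 - 1*4)²)*22 = -50 + (4 + 3*(-2 - 4) + 3*(-2 - 4)²)*22 = -50 + (4 + 3*(-6) + 3*(-6)²)*22 = -50 + (4 - 18 + 3*36)*22 = -50 + (4 - 18 + 108)*22 = -50 + 94*22 = -50 + 2068 = 2018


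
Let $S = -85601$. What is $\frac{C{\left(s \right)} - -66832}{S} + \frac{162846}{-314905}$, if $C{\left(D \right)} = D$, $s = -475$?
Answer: $- \frac{34835931531}{26956182905} \approx -1.2923$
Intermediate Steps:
$\frac{C{\left(s \right)} - -66832}{S} + \frac{162846}{-314905} = \frac{-475 - -66832}{-85601} + \frac{162846}{-314905} = \left(-475 + 66832\right) \left(- \frac{1}{85601}\right) + 162846 \left(- \frac{1}{314905}\right) = 66357 \left(- \frac{1}{85601}\right) - \frac{162846}{314905} = - \frac{66357}{85601} - \frac{162846}{314905} = - \frac{34835931531}{26956182905}$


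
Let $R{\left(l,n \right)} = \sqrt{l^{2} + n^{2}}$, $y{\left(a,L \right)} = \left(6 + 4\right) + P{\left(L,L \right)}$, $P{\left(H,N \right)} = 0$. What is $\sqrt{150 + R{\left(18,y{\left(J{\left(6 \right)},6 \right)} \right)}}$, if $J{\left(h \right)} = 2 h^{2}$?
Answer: $\sqrt{150 + 2 \sqrt{106}} \approx 13.061$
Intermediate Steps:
$y{\left(a,L \right)} = 10$ ($y{\left(a,L \right)} = \left(6 + 4\right) + 0 = 10 + 0 = 10$)
$\sqrt{150 + R{\left(18,y{\left(J{\left(6 \right)},6 \right)} \right)}} = \sqrt{150 + \sqrt{18^{2} + 10^{2}}} = \sqrt{150 + \sqrt{324 + 100}} = \sqrt{150 + \sqrt{424}} = \sqrt{150 + 2 \sqrt{106}}$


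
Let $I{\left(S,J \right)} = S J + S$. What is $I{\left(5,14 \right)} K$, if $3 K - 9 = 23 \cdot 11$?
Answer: $6550$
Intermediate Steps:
$K = \frac{262}{3}$ ($K = 3 + \frac{23 \cdot 11}{3} = 3 + \frac{1}{3} \cdot 253 = 3 + \frac{253}{3} = \frac{262}{3} \approx 87.333$)
$I{\left(S,J \right)} = S + J S$ ($I{\left(S,J \right)} = J S + S = S + J S$)
$I{\left(5,14 \right)} K = 5 \left(1 + 14\right) \frac{262}{3} = 5 \cdot 15 \cdot \frac{262}{3} = 75 \cdot \frac{262}{3} = 6550$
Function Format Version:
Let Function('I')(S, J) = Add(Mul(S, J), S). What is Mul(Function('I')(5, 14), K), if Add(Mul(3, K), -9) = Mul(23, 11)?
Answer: 6550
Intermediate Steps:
K = Rational(262, 3) (K = Add(3, Mul(Rational(1, 3), Mul(23, 11))) = Add(3, Mul(Rational(1, 3), 253)) = Add(3, Rational(253, 3)) = Rational(262, 3) ≈ 87.333)
Function('I')(S, J) = Add(S, Mul(J, S)) (Function('I')(S, J) = Add(Mul(J, S), S) = Add(S, Mul(J, S)))
Mul(Function('I')(5, 14), K) = Mul(Mul(5, Add(1, 14)), Rational(262, 3)) = Mul(Mul(5, 15), Rational(262, 3)) = Mul(75, Rational(262, 3)) = 6550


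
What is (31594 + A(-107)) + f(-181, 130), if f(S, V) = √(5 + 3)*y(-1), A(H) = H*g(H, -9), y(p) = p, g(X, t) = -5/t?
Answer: 283811/9 - 2*√2 ≈ 31532.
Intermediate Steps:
A(H) = 5*H/9 (A(H) = H*(-5/(-9)) = H*(-5*(-⅑)) = H*(5/9) = 5*H/9)
f(S, V) = -2*√2 (f(S, V) = √(5 + 3)*(-1) = √8*(-1) = (2*√2)*(-1) = -2*√2)
(31594 + A(-107)) + f(-181, 130) = (31594 + (5/9)*(-107)) - 2*√2 = (31594 - 535/9) - 2*√2 = 283811/9 - 2*√2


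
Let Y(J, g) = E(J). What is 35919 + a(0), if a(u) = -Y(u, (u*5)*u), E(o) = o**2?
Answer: 35919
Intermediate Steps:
Y(J, g) = J**2
a(u) = -u**2
35919 + a(0) = 35919 - 1*0**2 = 35919 - 1*0 = 35919 + 0 = 35919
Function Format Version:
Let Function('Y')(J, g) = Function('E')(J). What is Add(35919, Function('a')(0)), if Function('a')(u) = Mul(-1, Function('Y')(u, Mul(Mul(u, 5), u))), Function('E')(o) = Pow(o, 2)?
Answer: 35919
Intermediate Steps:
Function('Y')(J, g) = Pow(J, 2)
Function('a')(u) = Mul(-1, Pow(u, 2))
Add(35919, Function('a')(0)) = Add(35919, Mul(-1, Pow(0, 2))) = Add(35919, Mul(-1, 0)) = Add(35919, 0) = 35919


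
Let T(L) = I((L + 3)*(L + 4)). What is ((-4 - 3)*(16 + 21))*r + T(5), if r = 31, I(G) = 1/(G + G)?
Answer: -1156175/144 ≈ -8029.0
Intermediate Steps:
I(G) = 1/(2*G)
T(L) = 1/(2*(3 + L)*(4 + L)) (T(L) = 1/(2*(((L + 3)*(L + 4)))) = 1/(2*(((3 + L)*(4 + L)))) = (1/((3 + L)*(4 + L)))/2 = 1/(2*(3 + L)*(4 + L)))
((-4 - 3)*(16 + 21))*r + T(5) = ((-4 - 3)*(16 + 21))*31 + 1/(2*(12 + 5² + 7*5)) = -7*37*31 + 1/(2*(12 + 25 + 35)) = -259*31 + (½)/72 = -8029 + (½)*(1/72) = -8029 + 1/144 = -1156175/144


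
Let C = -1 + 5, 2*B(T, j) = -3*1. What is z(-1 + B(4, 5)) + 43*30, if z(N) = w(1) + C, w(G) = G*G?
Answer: 1295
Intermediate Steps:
w(G) = G²
B(T, j) = -3/2 (B(T, j) = (-3*1)/2 = (½)*(-3) = -3/2)
C = 4
z(N) = 5 (z(N) = 1² + 4 = 1 + 4 = 5)
z(-1 + B(4, 5)) + 43*30 = 5 + 43*30 = 5 + 1290 = 1295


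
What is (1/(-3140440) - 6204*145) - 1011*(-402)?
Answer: -1548733109521/3140440 ≈ -4.9316e+5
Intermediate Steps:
(1/(-3140440) - 6204*145) - 1011*(-402) = (-1/3140440 - 899580) + 406422 = -2825077015201/3140440 + 406422 = -1548733109521/3140440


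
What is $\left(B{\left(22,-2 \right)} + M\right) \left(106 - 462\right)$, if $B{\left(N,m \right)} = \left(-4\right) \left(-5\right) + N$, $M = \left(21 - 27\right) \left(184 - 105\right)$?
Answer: $153792$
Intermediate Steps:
$M = -474$ ($M = \left(-6\right) 79 = -474$)
$B{\left(N,m \right)} = 20 + N$
$\left(B{\left(22,-2 \right)} + M\right) \left(106 - 462\right) = \left(\left(20 + 22\right) - 474\right) \left(106 - 462\right) = \left(42 - 474\right) \left(-356\right) = \left(-432\right) \left(-356\right) = 153792$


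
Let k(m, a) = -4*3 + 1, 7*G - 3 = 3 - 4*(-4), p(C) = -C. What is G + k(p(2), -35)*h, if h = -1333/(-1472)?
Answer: -70257/10304 ≈ -6.8184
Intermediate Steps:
G = 22/7 (G = 3/7 + (3 - 4*(-4))/7 = 3/7 + (3 + 16)/7 = 3/7 + (1/7)*19 = 3/7 + 19/7 = 22/7 ≈ 3.1429)
h = 1333/1472 (h = -1333*(-1/1472) = 1333/1472 ≈ 0.90557)
k(m, a) = -11 (k(m, a) = -12 + 1 = -11)
G + k(p(2), -35)*h = 22/7 - 11*1333/1472 = 22/7 - 14663/1472 = -70257/10304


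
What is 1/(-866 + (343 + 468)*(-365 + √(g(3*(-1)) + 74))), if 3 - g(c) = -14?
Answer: -22837/6775267350 - 811*√91/88078475550 ≈ -3.4585e-6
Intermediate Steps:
g(c) = 17 (g(c) = 3 - 1*(-14) = 3 + 14 = 17)
1/(-866 + (343 + 468)*(-365 + √(g(3*(-1)) + 74))) = 1/(-866 + (343 + 468)*(-365 + √(17 + 74))) = 1/(-866 + 811*(-365 + √91)) = 1/(-866 + (-296015 + 811*√91)) = 1/(-296881 + 811*√91)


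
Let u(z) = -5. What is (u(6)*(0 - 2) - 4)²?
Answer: 36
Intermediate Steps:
(u(6)*(0 - 2) - 4)² = (-5*(0 - 2) - 4)² = (-5*(-2) - 4)² = (10 - 4)² = 6² = 36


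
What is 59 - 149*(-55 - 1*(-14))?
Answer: 6168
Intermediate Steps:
59 - 149*(-55 - 1*(-14)) = 59 - 149*(-55 + 14) = 59 - 149*(-41) = 59 + 6109 = 6168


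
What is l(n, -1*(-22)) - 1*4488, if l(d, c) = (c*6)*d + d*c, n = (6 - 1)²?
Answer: -638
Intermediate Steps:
n = 25 (n = 5² = 25)
l(d, c) = 7*c*d (l(d, c) = (6*c)*d + c*d = 6*c*d + c*d = 7*c*d)
l(n, -1*(-22)) - 1*4488 = 7*(-1*(-22))*25 - 1*4488 = 7*22*25 - 4488 = 3850 - 4488 = -638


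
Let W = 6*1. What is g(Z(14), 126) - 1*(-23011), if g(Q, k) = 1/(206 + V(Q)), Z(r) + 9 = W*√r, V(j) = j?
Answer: 881436552/38305 - 6*√14/38305 ≈ 23011.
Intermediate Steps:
W = 6
Z(r) = -9 + 6*√r
g(Q, k) = 1/(206 + Q)
g(Z(14), 126) - 1*(-23011) = 1/(206 + (-9 + 6*√14)) - 1*(-23011) = 1/(197 + 6*√14) + 23011 = 23011 + 1/(197 + 6*√14)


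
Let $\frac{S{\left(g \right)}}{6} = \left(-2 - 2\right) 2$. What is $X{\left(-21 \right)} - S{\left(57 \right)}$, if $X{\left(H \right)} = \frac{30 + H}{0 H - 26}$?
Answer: $\frac{1239}{26} \approx 47.654$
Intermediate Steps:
$S{\left(g \right)} = -48$ ($S{\left(g \right)} = 6 \left(-2 - 2\right) 2 = 6 \left(\left(-4\right) 2\right) = 6 \left(-8\right) = -48$)
$X{\left(H \right)} = - \frac{15}{13} - \frac{H}{26}$ ($X{\left(H \right)} = \frac{30 + H}{0 - 26} = \frac{30 + H}{-26} = \left(30 + H\right) \left(- \frac{1}{26}\right) = - \frac{15}{13} - \frac{H}{26}$)
$X{\left(-21 \right)} - S{\left(57 \right)} = \left(- \frac{15}{13} - - \frac{21}{26}\right) - -48 = \left(- \frac{15}{13} + \frac{21}{26}\right) + 48 = - \frac{9}{26} + 48 = \frac{1239}{26}$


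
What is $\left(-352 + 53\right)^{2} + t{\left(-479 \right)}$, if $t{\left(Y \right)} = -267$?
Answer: $89134$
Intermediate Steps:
$\left(-352 + 53\right)^{2} + t{\left(-479 \right)} = \left(-352 + 53\right)^{2} - 267 = \left(-299\right)^{2} - 267 = 89401 - 267 = 89134$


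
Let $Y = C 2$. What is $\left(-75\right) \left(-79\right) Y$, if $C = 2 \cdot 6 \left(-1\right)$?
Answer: $-142200$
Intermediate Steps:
$C = -12$ ($C = 12 \left(-1\right) = -12$)
$Y = -24$ ($Y = \left(-12\right) 2 = -24$)
$\left(-75\right) \left(-79\right) Y = \left(-75\right) \left(-79\right) \left(-24\right) = 5925 \left(-24\right) = -142200$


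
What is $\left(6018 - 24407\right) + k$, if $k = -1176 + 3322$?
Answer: $-16243$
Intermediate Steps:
$k = 2146$
$\left(6018 - 24407\right) + k = \left(6018 - 24407\right) + 2146 = -18389 + 2146 = -16243$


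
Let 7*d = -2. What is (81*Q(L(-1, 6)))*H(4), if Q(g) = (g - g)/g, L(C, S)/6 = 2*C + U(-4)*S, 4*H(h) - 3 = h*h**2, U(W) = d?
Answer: 0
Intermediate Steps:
d = -2/7 (d = (1/7)*(-2) = -2/7 ≈ -0.28571)
U(W) = -2/7
H(h) = 3/4 + h**3/4 (H(h) = 3/4 + (h*h**2)/4 = 3/4 + h**3/4)
L(C, S) = 12*C - 12*S/7 (L(C, S) = 6*(2*C - 2*S/7) = 12*C - 12*S/7)
Q(g) = 0 (Q(g) = 0/g = 0)
(81*Q(L(-1, 6)))*H(4) = (81*0)*(3/4 + (1/4)*4**3) = 0*(3/4 + (1/4)*64) = 0*(3/4 + 16) = 0*(67/4) = 0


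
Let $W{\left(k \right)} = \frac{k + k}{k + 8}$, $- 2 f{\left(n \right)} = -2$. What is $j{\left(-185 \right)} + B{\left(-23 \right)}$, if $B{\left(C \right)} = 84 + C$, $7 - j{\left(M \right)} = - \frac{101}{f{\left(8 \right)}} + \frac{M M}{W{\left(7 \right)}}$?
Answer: $- \frac{511009}{14} \approx -36501.0$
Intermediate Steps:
$f{\left(n \right)} = 1$ ($f{\left(n \right)} = \left(- \frac{1}{2}\right) \left(-2\right) = 1$)
$W{\left(k \right)} = \frac{2 k}{8 + k}$
$j{\left(M \right)} = 108 - \frac{15 M^{2}}{14}$ ($j{\left(M \right)} = 7 - \left(- \frac{101}{1} + \frac{M M}{2 \cdot 7 \frac{1}{8 + 7}}\right) = 7 - \left(\left(-101\right) 1 + \frac{M^{2}}{2 \cdot 7 \cdot \frac{1}{15}}\right) = 7 - \left(-101 + \frac{M^{2}}{2 \cdot 7 \cdot \frac{1}{15}}\right) = 7 - \left(-101 + \frac{M^{2}}{\frac{14}{15}}\right) = 7 - \left(-101 + M^{2} \cdot \frac{15}{14}\right) = 7 - \left(-101 + \frac{15 M^{2}}{14}\right) = 108 - \frac{15 M^{2}}{14}$)
$j{\left(-185 \right)} + B{\left(-23 \right)} = \left(108 - \frac{15 \left(-185\right)^{2}}{14}\right) + \left(84 - 23\right) = \left(108 - \frac{513375}{14}\right) + 61 = - \frac{511863}{14} + 61 = - \frac{511009}{14}$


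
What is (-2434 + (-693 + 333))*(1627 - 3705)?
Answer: 5805932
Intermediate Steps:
(-2434 + (-693 + 333))*(1627 - 3705) = (-2434 - 360)*(-2078) = -2794*(-2078) = 5805932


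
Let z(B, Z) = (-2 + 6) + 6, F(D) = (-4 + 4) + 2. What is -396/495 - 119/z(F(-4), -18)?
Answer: -127/10 ≈ -12.700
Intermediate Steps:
F(D) = 2 (F(D) = 0 + 2 = 2)
z(B, Z) = 10 (z(B, Z) = 4 + 6 = 10)
-396/495 - 119/z(F(-4), -18) = -396/495 - 119/10 = -396*1/495 - 119*⅒ = -⅘ - 119/10 = -127/10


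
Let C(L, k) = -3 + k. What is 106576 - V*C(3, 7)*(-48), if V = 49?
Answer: 115984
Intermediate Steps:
106576 - V*C(3, 7)*(-48) = 106576 - 49*(-3 + 7)*(-48) = 106576 - 49*4*(-48) = 106576 - 196*(-48) = 106576 - 1*(-9408) = 106576 + 9408 = 115984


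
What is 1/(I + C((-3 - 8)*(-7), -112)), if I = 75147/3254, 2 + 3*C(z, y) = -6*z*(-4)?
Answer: 9762/6232325 ≈ 0.0015664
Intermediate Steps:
C(z, y) = -2/3 + 8*z (C(z, y) = -2/3 + (-6*z*(-4))/3 = -2/3 + (24*z)/3 = -2/3 + 8*z)
I = 75147/3254 (I = 75147*(1/3254) = 75147/3254 ≈ 23.094)
1/(I + C((-3 - 8)*(-7), -112)) = 1/(75147/3254 + (-2/3 + 8*((-3 - 8)*(-7)))) = 1/(75147/3254 + (-2/3 + 8*(-11*(-7)))) = 1/(75147/3254 + (-2/3 + 8*77)) = 1/(75147/3254 + (-2/3 + 616)) = 1/(75147/3254 + 1846/3) = 1/(6232325/9762) = 9762/6232325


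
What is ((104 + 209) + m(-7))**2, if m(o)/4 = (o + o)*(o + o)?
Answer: 1203409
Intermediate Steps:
m(o) = 16*o**2 (m(o) = 4*((o + o)*(o + o)) = 4*((2*o)*(2*o)) = 4*(4*o**2) = 16*o**2)
((104 + 209) + m(-7))**2 = ((104 + 209) + 16*(-7)**2)**2 = (313 + 16*49)**2 = (313 + 784)**2 = 1097**2 = 1203409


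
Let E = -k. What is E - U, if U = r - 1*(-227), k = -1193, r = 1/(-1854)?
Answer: 1790965/1854 ≈ 966.00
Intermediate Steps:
r = -1/1854 ≈ -0.00053937
E = 1193 (E = -1*(-1193) = 1193)
U = 420857/1854 (U = -1/1854 - 1*(-227) = -1/1854 + 227 = 420857/1854 ≈ 227.00)
E - U = 1193 - 1*420857/1854 = 1193 - 420857/1854 = 1790965/1854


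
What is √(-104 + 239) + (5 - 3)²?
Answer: 4 + 3*√15 ≈ 15.619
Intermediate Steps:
√(-104 + 239) + (5 - 3)² = √135 + 2² = 3*√15 + 4 = 4 + 3*√15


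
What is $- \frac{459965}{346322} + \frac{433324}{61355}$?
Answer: $\frac{121848481753}{21248586310} \approx 5.7344$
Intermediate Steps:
$- \frac{459965}{346322} + \frac{433324}{61355} = \frac{121848481753}{21248586310}$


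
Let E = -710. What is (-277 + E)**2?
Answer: 974169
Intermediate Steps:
(-277 + E)**2 = (-277 - 710)**2 = (-987)**2 = 974169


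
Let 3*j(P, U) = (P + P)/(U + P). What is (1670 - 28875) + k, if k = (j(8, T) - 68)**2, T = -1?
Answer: -10003661/441 ≈ -22684.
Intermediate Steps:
j(P, U) = 2*P/(3*(P + U)) (j(P, U) = ((P + P)/(U + P))/3 = ((2*P)/(P + U))/3 = (2*P/(P + U))/3 = 2*P/(3*(P + U)))
k = 1993744/441 (k = ((2/3)*8/(8 - 1) - 68)**2 = ((2/3)*8/7 - 68)**2 = ((2/3)*8*(1/7) - 68)**2 = (16/21 - 68)**2 = (-1412/21)**2 = 1993744/441 ≈ 4521.0)
(1670 - 28875) + k = (1670 - 28875) + 1993744/441 = -27205 + 1993744/441 = -10003661/441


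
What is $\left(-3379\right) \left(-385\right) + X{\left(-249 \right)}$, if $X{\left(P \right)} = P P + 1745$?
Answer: $1364661$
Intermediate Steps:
$X{\left(P \right)} = 1745 + P^{2}$ ($X{\left(P \right)} = P^{2} + 1745 = 1745 + P^{2}$)
$\left(-3379\right) \left(-385\right) + X{\left(-249 \right)} = \left(-3379\right) \left(-385\right) + \left(1745 + \left(-249\right)^{2}\right) = 1300915 + \left(1745 + 62001\right) = 1300915 + 63746 = 1364661$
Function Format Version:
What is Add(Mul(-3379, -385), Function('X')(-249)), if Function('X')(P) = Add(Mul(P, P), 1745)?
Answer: 1364661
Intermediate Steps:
Function('X')(P) = Add(1745, Pow(P, 2)) (Function('X')(P) = Add(Pow(P, 2), 1745) = Add(1745, Pow(P, 2)))
Add(Mul(-3379, -385), Function('X')(-249)) = Add(Mul(-3379, -385), Add(1745, Pow(-249, 2))) = Add(1300915, Add(1745, 62001)) = Add(1300915, 63746) = 1364661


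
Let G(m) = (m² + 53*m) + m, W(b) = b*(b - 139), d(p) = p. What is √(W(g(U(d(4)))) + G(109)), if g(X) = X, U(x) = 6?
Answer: √16969 ≈ 130.27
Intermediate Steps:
W(b) = b*(-139 + b)
G(m) = m² + 54*m
√(W(g(U(d(4)))) + G(109)) = √(6*(-139 + 6) + 109*(54 + 109)) = √(6*(-133) + 109*163) = √(-798 + 17767) = √16969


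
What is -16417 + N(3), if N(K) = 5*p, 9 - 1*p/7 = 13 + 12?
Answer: -16977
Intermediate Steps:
p = -112 (p = 63 - 7*(13 + 12) = 63 - 7*25 = 63 - 175 = -112)
N(K) = -560 (N(K) = 5*(-112) = -560)
-16417 + N(3) = -16417 - 560 = -16977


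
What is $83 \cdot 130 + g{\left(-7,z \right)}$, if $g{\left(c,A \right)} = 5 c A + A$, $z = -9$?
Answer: $11096$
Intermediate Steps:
$g{\left(c,A \right)} = A + 5 A c$ ($g{\left(c,A \right)} = 5 A c + A = A + 5 A c$)
$83 \cdot 130 + g{\left(-7,z \right)} = 83 \cdot 130 - 9 \left(1 + 5 \left(-7\right)\right) = 10790 - 9 \left(1 - 35\right) = 10790 - -306 = 10790 + 306 = 11096$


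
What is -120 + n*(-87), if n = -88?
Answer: 7536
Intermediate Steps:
-120 + n*(-87) = -120 - 88*(-87) = -120 + 7656 = 7536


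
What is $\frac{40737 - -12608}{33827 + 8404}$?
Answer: $\frac{53345}{42231} \approx 1.2632$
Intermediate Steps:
$\frac{40737 - -12608}{33827 + 8404} = \frac{40737 + \left(-2267 + 14875\right)}{42231} = \left(40737 + 12608\right) \frac{1}{42231} = 53345 \cdot \frac{1}{42231} = \frac{53345}{42231}$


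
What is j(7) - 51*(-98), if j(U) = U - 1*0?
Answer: 5005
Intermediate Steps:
j(U) = U (j(U) = U + 0 = U)
j(7) - 51*(-98) = 7 - 51*(-98) = 7 + 4998 = 5005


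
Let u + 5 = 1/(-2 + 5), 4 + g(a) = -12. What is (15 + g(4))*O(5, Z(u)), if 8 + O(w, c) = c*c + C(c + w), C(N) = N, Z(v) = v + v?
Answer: -673/9 ≈ -74.778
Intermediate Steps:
g(a) = -16 (g(a) = -4 - 12 = -16)
u = -14/3 (u = -5 + 1/(-2 + 5) = -5 + 1/3 = -14/3 ≈ -4.6667)
Z(v) = 2*v
O(w, c) = -8 + c + w + c**2 (O(w, c) = -8 + (c*c + (c + w)) = -8 + (c**2 + (c + w)) = -8 + (c + w + c**2) = -8 + c + w + c**2)
(15 + g(4))*O(5, Z(u)) = (15 - 16)*(-8 + 2*(-14/3) + 5 + (2*(-14/3))**2) = -(-8 - 28/3 + 5 + (-28/3)**2) = -(-8 - 28/3 + 5 + 784/9) = -1*673/9 = -673/9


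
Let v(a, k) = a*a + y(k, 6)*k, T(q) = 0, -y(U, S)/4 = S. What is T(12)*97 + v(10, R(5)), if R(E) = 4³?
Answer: -1436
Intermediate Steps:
y(U, S) = -4*S
R(E) = 64
v(a, k) = a² - 24*k (v(a, k) = a*a + (-4*6)*k = a² - 24*k)
T(12)*97 + v(10, R(5)) = 0*97 + (10² - 24*64) = 0 + (100 - 1536) = 0 - 1436 = -1436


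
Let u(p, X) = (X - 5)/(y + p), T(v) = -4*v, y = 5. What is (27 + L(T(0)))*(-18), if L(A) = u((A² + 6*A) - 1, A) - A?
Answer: -927/2 ≈ -463.50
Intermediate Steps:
u(p, X) = (-5 + X)/(5 + p) (u(p, X) = (X - 5)/(5 + p) = (-5 + X)/(5 + p))
L(A) = -A + (-5 + A)/(4 + A² + 6*A) (L(A) = (-5 + A)/(5 + ((A² + 6*A) - 1)) - A = (-5 + A)/(5 + (-1 + A² + 6*A)) - A = (-5 + A)/(4 + A² + 6*A) - A = -A + (-5 + A)/(4 + A² + 6*A))
(27 + L(T(0)))*(-18) = (27 + (-5 - 4*0 - (-4*0)*(4 + (-4*0)² + 6*(-4*0)))/(4 + (-4*0)² + 6*(-4*0)))*(-18) = (27 + (-5 + 0 - 1*0*(4 + 0² + 6*0))/(4 + 0² + 6*0))*(-18) = (27 + (-5 + 0 - 1*0*(4 + 0 + 0))/(4 + 0 + 0))*(-18) = (27 + (-5 + 0 - 1*0*4)/4)*(-18) = (27 + (-5 + 0 + 0)/4)*(-18) = (27 + (¼)*(-5))*(-18) = (27 - 5/4)*(-18) = (103/4)*(-18) = -927/2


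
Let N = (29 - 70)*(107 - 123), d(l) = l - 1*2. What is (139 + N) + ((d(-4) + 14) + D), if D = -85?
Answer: 718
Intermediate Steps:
d(l) = -2 + l (d(l) = l - 2 = -2 + l)
N = 656 (N = -41*(-16) = 656)
(139 + N) + ((d(-4) + 14) + D) = (139 + 656) + (((-2 - 4) + 14) - 85) = 795 + ((-6 + 14) - 85) = 795 + (8 - 85) = 795 - 77 = 718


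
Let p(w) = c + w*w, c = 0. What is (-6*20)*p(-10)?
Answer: -12000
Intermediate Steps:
p(w) = w² (p(w) = 0 + w*w = 0 + w² = w²)
(-6*20)*p(-10) = -6*20*(-10)² = -120*100 = -12000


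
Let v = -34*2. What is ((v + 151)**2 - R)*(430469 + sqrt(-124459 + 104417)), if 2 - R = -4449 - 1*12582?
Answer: -4366677536 - 10144*I*sqrt(20042) ≈ -4.3667e+9 - 1.4361e+6*I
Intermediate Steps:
v = -68
R = 17033 (R = 2 - (-4449 - 1*12582) = 2 - (-4449 - 12582) = 2 - 1*(-17031) = 2 + 17031 = 17033)
((v + 151)**2 - R)*(430469 + sqrt(-124459 + 104417)) = ((-68 + 151)**2 - 1*17033)*(430469 + sqrt(-124459 + 104417)) = (83**2 - 17033)*(430469 + sqrt(-20042)) = (6889 - 17033)*(430469 + I*sqrt(20042)) = -10144*(430469 + I*sqrt(20042)) = -4366677536 - 10144*I*sqrt(20042)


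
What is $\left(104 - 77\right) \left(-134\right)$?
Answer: $-3618$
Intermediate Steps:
$\left(104 - 77\right) \left(-134\right) = 27 \left(-134\right) = -3618$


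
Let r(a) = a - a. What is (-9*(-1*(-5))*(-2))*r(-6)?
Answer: 0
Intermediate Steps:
r(a) = 0
(-9*(-1*(-5))*(-2))*r(-6) = -9*(-1*(-5))*(-2)*0 = -45*(-2)*0 = -9*(-10)*0 = 90*0 = 0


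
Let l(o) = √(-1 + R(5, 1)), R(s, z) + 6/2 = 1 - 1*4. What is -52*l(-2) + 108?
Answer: 108 - 52*I*√7 ≈ 108.0 - 137.58*I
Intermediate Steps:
R(s, z) = -6 (R(s, z) = -3 + (1 - 1*4) = -3 + (1 - 4) = -3 - 3 = -6)
l(o) = I*√7 (l(o) = √(-1 - 6) = √(-7) = I*√7)
-52*l(-2) + 108 = -52*I*√7 + 108 = 108 - 52*I*√7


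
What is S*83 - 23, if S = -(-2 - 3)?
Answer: 392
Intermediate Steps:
S = 5 (S = -1*(-5) = 5)
S*83 - 23 = 5*83 - 23 = 415 - 23 = 392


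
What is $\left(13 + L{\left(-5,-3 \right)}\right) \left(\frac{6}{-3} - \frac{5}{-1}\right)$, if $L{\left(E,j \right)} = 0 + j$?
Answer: $30$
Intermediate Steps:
$L{\left(E,j \right)} = j$
$\left(13 + L{\left(-5,-3 \right)}\right) \left(\frac{6}{-3} - \frac{5}{-1}\right) = \left(13 - 3\right) \left(\frac{6}{-3} - \frac{5}{-1}\right) = 10 \left(6 \left(- \frac{1}{3}\right) - -5\right) = 10 \left(-2 + 5\right) = 10 \cdot 3 = 30$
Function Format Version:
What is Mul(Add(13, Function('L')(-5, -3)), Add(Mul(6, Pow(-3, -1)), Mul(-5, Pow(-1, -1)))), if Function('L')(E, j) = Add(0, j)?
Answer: 30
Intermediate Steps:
Function('L')(E, j) = j
Mul(Add(13, Function('L')(-5, -3)), Add(Mul(6, Pow(-3, -1)), Mul(-5, Pow(-1, -1)))) = Mul(Add(13, -3), Add(Mul(6, Pow(-3, -1)), Mul(-5, Pow(-1, -1)))) = Mul(10, Add(Mul(6, Rational(-1, 3)), Mul(-5, -1))) = Mul(10, Add(-2, 5)) = Mul(10, 3) = 30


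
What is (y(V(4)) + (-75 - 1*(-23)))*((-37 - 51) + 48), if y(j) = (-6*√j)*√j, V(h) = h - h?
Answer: 2080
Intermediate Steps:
V(h) = 0
y(j) = -6*j
(y(V(4)) + (-75 - 1*(-23)))*((-37 - 51) + 48) = (-6*0 + (-75 - 1*(-23)))*((-37 - 51) + 48) = (0 + (-75 + 23))*(-88 + 48) = (0 - 52)*(-40) = -52*(-40) = 2080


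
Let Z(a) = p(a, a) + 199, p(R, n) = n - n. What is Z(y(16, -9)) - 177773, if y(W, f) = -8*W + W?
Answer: -177574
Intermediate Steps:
p(R, n) = 0
y(W, f) = -7*W
Z(a) = 199 (Z(a) = 0 + 199 = 199)
Z(y(16, -9)) - 177773 = 199 - 177773 = -177574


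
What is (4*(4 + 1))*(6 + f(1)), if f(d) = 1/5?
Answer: 124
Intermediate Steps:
f(d) = ⅕
(4*(4 + 1))*(6 + f(1)) = (4*(4 + 1))*(6 + ⅕) = (4*5)*(31/5) = 20*(31/5) = 124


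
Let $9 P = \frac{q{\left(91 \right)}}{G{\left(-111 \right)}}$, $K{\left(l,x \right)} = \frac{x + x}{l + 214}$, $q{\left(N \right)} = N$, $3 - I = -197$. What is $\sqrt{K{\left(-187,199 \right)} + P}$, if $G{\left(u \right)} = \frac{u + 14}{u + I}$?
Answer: $\frac{\sqrt{4163919}}{873} \approx 2.3374$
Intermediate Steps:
$I = 200$ ($I = 3 - -197 = 3 + 197 = 200$)
$G{\left(u \right)} = \frac{14 + u}{200 + u}$ ($G{\left(u \right)} = \frac{u + 14}{u + 200} = \frac{14 + u}{200 + u}$)
$K{\left(l,x \right)} = \frac{2 x}{214 + l}$
$P = - \frac{8099}{873}$ ($P = \frac{91 \frac{1}{\frac{1}{200 - 111} \left(14 - 111\right)}}{9} = \frac{91 \frac{1}{\frac{1}{89} \left(-97\right)}}{9} = \frac{91 \frac{1}{- \frac{97}{89}}}{9} = \frac{91 \left(- \frac{89}{97}\right)}{9} = \frac{1}{9} \left(- \frac{8099}{97}\right) = - \frac{8099}{873} \approx -9.2772$)
$\sqrt{K{\left(-187,199 \right)} + P} = \sqrt{2 \cdot 199 \frac{1}{214 - 187} - \frac{8099}{873}} = \sqrt{2 \cdot 199 \cdot \frac{1}{27} - \frac{8099}{873}} = \sqrt{\frac{398}{27} - \frac{8099}{873}} = \sqrt{\frac{14309}{2619}} = \frac{\sqrt{4163919}}{873}$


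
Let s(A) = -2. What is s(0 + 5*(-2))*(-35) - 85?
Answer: -15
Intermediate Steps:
s(0 + 5*(-2))*(-35) - 85 = -2*(-35) - 85 = 70 - 85 = -15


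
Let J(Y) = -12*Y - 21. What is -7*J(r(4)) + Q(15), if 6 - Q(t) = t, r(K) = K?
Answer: 474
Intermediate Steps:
Q(t) = 6 - t
J(Y) = -21 - 12*Y
-7*J(r(4)) + Q(15) = -7*(-21 - 12*4) + (6 - 1*15) = -7*(-21 - 48) + (6 - 15) = -7*(-69) - 9 = 483 - 9 = 474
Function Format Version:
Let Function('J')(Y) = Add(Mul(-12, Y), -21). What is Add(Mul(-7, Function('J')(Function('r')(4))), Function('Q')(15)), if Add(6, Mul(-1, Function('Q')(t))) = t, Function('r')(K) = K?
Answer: 474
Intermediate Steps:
Function('Q')(t) = Add(6, Mul(-1, t))
Function('J')(Y) = Add(-21, Mul(-12, Y))
Add(Mul(-7, Function('J')(Function('r')(4))), Function('Q')(15)) = Add(Mul(-7, Add(-21, Mul(-12, 4))), Add(6, Mul(-1, 15))) = Add(Mul(-7, Add(-21, -48)), Add(6, -15)) = Add(Mul(-7, -69), -9) = Add(483, -9) = 474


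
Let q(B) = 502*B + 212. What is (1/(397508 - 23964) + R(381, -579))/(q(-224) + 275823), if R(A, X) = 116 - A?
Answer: -98989159/61106942328 ≈ -0.0016199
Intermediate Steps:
q(B) = 212 + 502*B
(1/(397508 - 23964) + R(381, -579))/(q(-224) + 275823) = (1/(397508 - 23964) + (116 - 1*381))/((212 + 502*(-224)) + 275823) = (1/373544 + (116 - 381))/((212 - 112448) + 275823) = (1/373544 - 265)/(-112236 + 275823) = -98989159/373544/163587 = -98989159/373544*1/163587 = -98989159/61106942328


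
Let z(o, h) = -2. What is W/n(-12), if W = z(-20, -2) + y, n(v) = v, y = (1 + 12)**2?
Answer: -167/12 ≈ -13.917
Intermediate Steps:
y = 169 (y = 13**2 = 169)
W = 167 (W = -2 + 169 = 167)
W/n(-12) = 167/(-12) = 167*(-1/12) = -167/12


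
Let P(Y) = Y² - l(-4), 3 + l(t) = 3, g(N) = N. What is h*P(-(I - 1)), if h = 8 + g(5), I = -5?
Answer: 468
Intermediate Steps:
l(t) = 0 (l(t) = -3 + 3 = 0)
h = 13 (h = 8 + 5 = 13)
P(Y) = Y² (P(Y) = Y² - 1*0 = Y² + 0 = Y²)
h*P(-(I - 1)) = 13*(-(-5 - 1))² = 13*(-1*(-6))² = 13*6² = 13*36 = 468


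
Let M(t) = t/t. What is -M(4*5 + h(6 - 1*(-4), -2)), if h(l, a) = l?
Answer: -1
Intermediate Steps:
M(t) = 1
-M(4*5 + h(6 - 1*(-4), -2)) = -1*1 = -1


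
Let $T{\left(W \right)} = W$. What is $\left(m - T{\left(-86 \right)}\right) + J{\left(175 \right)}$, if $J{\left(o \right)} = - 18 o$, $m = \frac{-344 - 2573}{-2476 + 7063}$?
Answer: $- \frac{14057485}{4587} \approx -3064.6$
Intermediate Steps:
$m = - \frac{2917}{4587} \approx -0.63593$
$\left(m - T{\left(-86 \right)}\right) + J{\left(175 \right)} = \left(- \frac{2917}{4587} - -86\right) - 3150 = \left(- \frac{2917}{4587} + 86\right) - 3150 = \frac{391565}{4587} - 3150 = - \frac{14057485}{4587}$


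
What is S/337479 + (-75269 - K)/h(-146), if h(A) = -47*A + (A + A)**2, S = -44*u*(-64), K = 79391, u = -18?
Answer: -129826906/70983083 ≈ -1.8290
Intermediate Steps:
S = -50688 (S = -44*(-18)*(-64) = 792*(-64) = -50688)
h(A) = -47*A + 4*A**2 (h(A) = -47*A + (2*A)**2 = -47*A + 4*A**2)
S/337479 + (-75269 - K)/h(-146) = -50688/337479 + (-75269 - 1*79391)/((-146*(-47 + 4*(-146)))) = -50688*1/337479 + (-75269 - 79391)/((-146*(-47 - 584))) = -16896/112493 - 154660/((-146*(-631))) = -16896/112493 - 154660/92126 = -16896/112493 - 154660*1/92126 = -16896/112493 - 77330/46063 = -129826906/70983083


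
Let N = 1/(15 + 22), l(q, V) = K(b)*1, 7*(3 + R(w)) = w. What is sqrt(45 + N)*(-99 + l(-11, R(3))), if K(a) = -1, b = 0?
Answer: -700*sqrt(1258)/37 ≈ -671.02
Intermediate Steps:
R(w) = -3 + w/7
l(q, V) = -1 (l(q, V) = -1*1 = -1)
N = 1/37 ≈ 0.027027
sqrt(45 + N)*(-99 + l(-11, R(3))) = sqrt(45 + 1/37)*(-99 - 1) = sqrt(1666/37)*(-100) = (7*sqrt(1258)/37)*(-100) = -700*sqrt(1258)/37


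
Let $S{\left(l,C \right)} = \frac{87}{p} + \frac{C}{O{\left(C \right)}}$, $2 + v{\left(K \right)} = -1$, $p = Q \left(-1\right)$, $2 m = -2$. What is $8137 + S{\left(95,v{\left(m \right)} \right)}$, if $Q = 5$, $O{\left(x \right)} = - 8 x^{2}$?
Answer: $\frac{974357}{120} \approx 8119.6$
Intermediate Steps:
$m = -1$ ($m = \frac{1}{2} \left(-2\right) = -1$)
$p = -5$ ($p = 5 \left(-1\right) = -5$)
$v{\left(K \right)} = -3$ ($v{\left(K \right)} = -2 - 1 = -3$)
$S{\left(l,C \right)} = - \frac{87}{5} - \frac{1}{8 C}$ ($S{\left(l,C \right)} = \frac{87}{-5} + \frac{C}{\left(-8\right) C^{2}} = 87 \left(- \frac{1}{5}\right) + C \left(- \frac{1}{8 C^{2}}\right) = - \frac{87}{5} - \frac{1}{8 C}$)
$8137 + S{\left(95,v{\left(m \right)} \right)} = 8137 + \frac{-5 - -2088}{40 \left(-3\right)} = 8137 + \frac{1}{40} \left(- \frac{1}{3}\right) \left(-5 + 2088\right) = 8137 + \frac{1}{40} \left(- \frac{1}{3}\right) 2083 = 8137 - \frac{2083}{120} = \frac{974357}{120}$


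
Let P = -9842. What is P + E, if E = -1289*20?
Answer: -35622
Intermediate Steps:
E = -25780
P + E = -9842 - 25780 = -35622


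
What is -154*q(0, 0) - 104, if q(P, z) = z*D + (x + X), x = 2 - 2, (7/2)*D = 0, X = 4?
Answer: -720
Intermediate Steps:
D = 0 (D = (2/7)*0 = 0)
x = 0
q(P, z) = 4 (q(P, z) = z*0 + (0 + 4) = 0 + 4 = 4)
-154*q(0, 0) - 104 = -154*4 - 104 = -616 - 104 = -720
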